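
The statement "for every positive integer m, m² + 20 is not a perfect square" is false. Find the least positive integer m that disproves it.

Check each positive integer m in order until m² + 20 is a perfect square.
m = 1: 1² + 20 = 21, not a perfect square.
m = 2: 2² + 20 = 24, not a perfect square.
m = 3: 3² + 20 = 29, not a perfect square.
m = 4: 4² + 20 = 36 = 6², a perfect square.
So m = 4 is the smallest counterexample.

m = 4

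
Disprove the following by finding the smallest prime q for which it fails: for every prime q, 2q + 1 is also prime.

q = 7

Check each prime q in order until 2q + 1 is not prime.
q = 2: 2q + 1 = 5, prime.
q = 3: 2q + 1 = 7, prime.
q = 5: 2q + 1 = 11, prime.
q = 7: 2q + 1 = 15 = 3 × 5, not prime.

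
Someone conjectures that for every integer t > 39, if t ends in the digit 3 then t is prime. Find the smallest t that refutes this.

For t = 43, 53 the conclusion holds.
t = 63: 63 ends in 3; 63 = 3 × 21, composite.
Thus t = 63 disproves the claim, and no smaller t works.

t = 63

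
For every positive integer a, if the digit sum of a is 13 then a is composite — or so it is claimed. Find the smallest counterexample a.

a = 67

a = 49: digit sum 13; 49 is composite.
a = 58: digit sum 13; 58 is composite.
a = 67: digit sum 13; 67 is prime, not composite.
So a = 67 is the smallest counterexample.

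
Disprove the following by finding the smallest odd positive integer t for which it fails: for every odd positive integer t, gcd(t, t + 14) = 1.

Check each odd positive integer t in order until gcd(t, t + 14) > 1.
For t = 1, 3, 5 the conclusion holds.
t = 7: gcd(7, 21) = 7.

t = 7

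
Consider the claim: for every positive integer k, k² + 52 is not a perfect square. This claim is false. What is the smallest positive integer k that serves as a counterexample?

k = 12

Check each positive integer k in order until k² + 52 is a perfect square.
For k = 1, 2, 3, 4, …, 9, 10, 11 the conclusion holds.
k = 12: 12² + 52 = 196 = 14², a perfect square.
So k = 12 is the smallest counterexample.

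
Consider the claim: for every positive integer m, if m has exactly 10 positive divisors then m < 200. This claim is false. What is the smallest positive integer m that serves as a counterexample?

m = 208

Check each positive integer m in order until m has exactly 10 positive divisors but the claim fails.
m = 48: τ(48) = 10; 48 < 200.
m = 80: τ(80) = 10; 80 < 200.
m = 112: τ(112) = 10; 112 < 200.
m = 162: τ(162) = 10; 162 < 200.
m = 176: τ(176) = 10; 176 < 200.
m = 208: τ(208) = 10; 208 ≥ 200.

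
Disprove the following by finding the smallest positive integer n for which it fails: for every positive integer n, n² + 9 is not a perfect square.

n = 4

For n = 1, 2, 3 the conclusion holds.
n = 4: 4² + 9 = 25 = 5², a perfect square.
Hence n = 4 is a counterexample.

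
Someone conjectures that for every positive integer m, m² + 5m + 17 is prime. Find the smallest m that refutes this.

m = 8

Check each positive integer m in order until m² + 5m + 17 is not prime.
For m = 1, 2, 3, 4, 5, 6, 7 the conclusion holds.
m = 8: m² + 5m + 17 = 121 = 11 × 11, composite.
Thus m = 8 disproves the claim, and no smaller m works.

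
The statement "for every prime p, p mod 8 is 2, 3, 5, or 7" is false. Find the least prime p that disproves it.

p = 17

A counterexample is any prime p such that the claim fails; we check each in order.
For p = 2, 3, 5, 7, 11, 13 the conclusion holds.
p = 17: 17 mod 8 = 1 — not in {2, 3, 5, 7}.
Thus p = 17 disproves the claim, and no smaller p works.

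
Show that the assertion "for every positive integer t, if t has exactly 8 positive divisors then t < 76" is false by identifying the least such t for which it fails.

A counterexample is any positive integer t such that t has exactly 8 positive divisors but the claim fails; we check each in order.
t = 24: τ(24) = 8; 24 < 76.
t = 30: τ(30) = 8; 30 < 76.
t = 40: τ(40) = 8; 40 < 76.
t = 42: τ(42) = 8; 42 < 76.
t = 54: τ(54) = 8; 54 < 76.
t = 56: τ(56) = 8; 56 < 76.
t = 66: τ(66) = 8; 66 < 76.
t = 70: τ(70) = 8; 70 < 76.
t = 78: τ(78) = 8; 78 ≥ 76.

t = 78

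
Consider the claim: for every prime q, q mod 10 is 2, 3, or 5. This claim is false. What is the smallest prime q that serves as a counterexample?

q = 7

For q = 2, 3, 5 the conclusion holds.
q = 7: 7 mod 10 = 7 — not in {2, 3, 5}.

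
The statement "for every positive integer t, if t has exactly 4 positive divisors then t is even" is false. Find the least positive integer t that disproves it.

t = 15

A counterexample is any positive integer t such that t has exactly 4 positive divisors but t is odd; we check each in order.
For t = 6, 8, 10, 14 the conclusion holds.
t = 15: divisors of 15: 1, 3, 5, 15; 15 is odd.
Hence t = 15 is a counterexample.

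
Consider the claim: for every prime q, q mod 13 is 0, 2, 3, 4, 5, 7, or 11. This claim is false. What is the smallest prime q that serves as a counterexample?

q = 19

For q = 2, 3, 5, 7, 11, 13, 17 the conclusion holds.
q = 19: 19 mod 13 = 6 — not in {0, 2, 3, 4, 5, 7, 11}.
Thus q = 19 disproves the claim, and no smaller q works.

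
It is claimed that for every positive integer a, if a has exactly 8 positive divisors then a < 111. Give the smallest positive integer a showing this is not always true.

a = 114

A counterexample is any positive integer a such that a has exactly 8 positive divisors but the claim fails; we check each in order.
For a = 24, 30, 40, 42, …, 104, 105, 110 the conclusion holds.
a = 114: τ(114) = 8; 114 ≥ 111.
So a = 114 is the smallest counterexample.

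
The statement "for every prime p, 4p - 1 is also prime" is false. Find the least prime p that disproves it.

We need the least prime p for which 4p - 1 is not prime.
For p = 2, 3, 5 the conclusion holds.
p = 7: 4p - 1 = 27 = 3 × 9, not prime.

p = 7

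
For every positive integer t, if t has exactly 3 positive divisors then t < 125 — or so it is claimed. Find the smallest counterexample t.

For t = 4, 9, 25, 49, 121 the conclusion holds.
t = 169: τ(169) = 3; 169 ≥ 125.
So t = 169 is the smallest counterexample.

t = 169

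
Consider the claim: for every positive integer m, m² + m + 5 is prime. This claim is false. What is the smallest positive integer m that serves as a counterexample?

We need the least positive integer m for which m² + m + 5 is not prime.
For m = 1, 2, 3 the conclusion holds.
m = 4: m² + m + 5 = 25 = 5 × 5, composite.
So m = 4 is the smallest counterexample.

m = 4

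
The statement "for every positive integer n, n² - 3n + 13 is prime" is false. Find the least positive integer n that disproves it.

n = 12

A counterexample is any positive integer n such that n² - 3n + 13 is not prime; we check each in order.
The first 11 eligible values, up to n = 11, all satisfy the conclusion.
n = 12: n² - 3n + 13 = 121 = 11 × 11, composite.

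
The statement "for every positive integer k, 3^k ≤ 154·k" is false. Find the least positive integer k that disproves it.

A counterexample is any positive integer k such that 3^k > 154·k; we check each in order.
k = 1: 3^k = 3 and 154·k = 154, so 3 ≤ 154.
k = 2: 3^k = 9 and 154·k = 308, so 9 ≤ 308.
k = 3: 3^k = 27 and 154·k = 462, so 27 ≤ 462.
k = 4: 3^k = 81 and 154·k = 616, so 81 ≤ 616.
k = 5: 3^k = 243 and 154·k = 770, so 243 ≤ 770.
k = 6: 3^k = 729 and 154·k = 924, so 729 ≤ 924.
k = 7: 3^k = 2187 and 154·k = 1078, so 2187 > 1078.

k = 7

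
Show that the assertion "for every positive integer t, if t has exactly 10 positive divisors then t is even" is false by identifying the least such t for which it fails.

t = 405

The first 9 eligible values, up to t = 368, all satisfy the conclusion.
t = 405: divisors of 405: 10 divisors; 405 is odd.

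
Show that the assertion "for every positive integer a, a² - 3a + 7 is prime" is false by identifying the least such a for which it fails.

A counterexample is any positive integer a such that a² - 3a + 7 is not prime; we check each in order.
For a = 1, 2, 3, 4, 5 the conclusion holds.
a = 6: a² - 3a + 7 = 25 = 5 × 5, composite.
Thus a = 6 disproves the claim, and no smaller a works.

a = 6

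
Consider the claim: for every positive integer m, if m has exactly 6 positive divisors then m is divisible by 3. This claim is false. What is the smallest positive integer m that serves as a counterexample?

We need the least positive integer m for which m has exactly 6 positive divisors but m is not divisible by 3.
For m = 12, 18 the conclusion holds.
m = 20: τ(20) = 6; 20 mod 3 = 2.
Thus m = 20 disproves the claim, and no smaller m works.

m = 20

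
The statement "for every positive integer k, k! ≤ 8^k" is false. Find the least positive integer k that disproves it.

k = 20

Check each positive integer k in order until k! > 8^k.
For k = 1, 2, 3, 4, …, 17, 18, 19 the conclusion holds.
k = 20: k! = 2432902008176640000 and 8^k = 1152921504606846976, so 2432902008176640000 > 1152921504606846976.
Thus k = 20 disproves the claim, and no smaller k works.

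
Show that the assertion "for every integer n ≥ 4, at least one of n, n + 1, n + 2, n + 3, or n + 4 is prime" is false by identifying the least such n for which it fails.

The first 20 eligible values, up to n = 23, all satisfy the conclusion.
n = 24: 24 = 2 × 12; 25 = 5 × 5; 26 = 2 × 13; 27 = 3 × 9; 28 = 2 × 14 — all composite.
Hence n = 24 is a counterexample.

n = 24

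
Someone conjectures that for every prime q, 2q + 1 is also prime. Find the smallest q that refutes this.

q = 7

q = 2: 2q + 1 = 5, prime.
q = 3: 2q + 1 = 7, prime.
q = 5: 2q + 1 = 11, prime.
q = 7: 2q + 1 = 15 = 3 × 5, not prime.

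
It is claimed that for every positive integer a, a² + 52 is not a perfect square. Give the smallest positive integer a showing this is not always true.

a = 12

A counterexample is any positive integer a such that a² + 52 is a perfect square; we check each in order.
The first 11 eligible values, up to a = 11, all satisfy the conclusion.
a = 12: 12² + 52 = 196 = 14², a perfect square.
Hence a = 12 is a counterexample.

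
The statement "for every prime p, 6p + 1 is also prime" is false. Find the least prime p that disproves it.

p = 19

p = 2: 6p + 1 = 13, prime.
p = 3: 6p + 1 = 19, prime.
p = 5: 6p + 1 = 31, prime.
p = 7: 6p + 1 = 43, prime.
p = 11: 6p + 1 = 67, prime.
p = 13: 6p + 1 = 79, prime.
p = 17: 6p + 1 = 103, prime.
p = 19: 6p + 1 = 115 = 5 × 23, not prime.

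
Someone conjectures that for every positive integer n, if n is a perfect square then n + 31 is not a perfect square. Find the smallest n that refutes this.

Check each positive integer n in order until n is a perfect square but n + 31 is a perfect square.
The first 14 eligible values, up to n = 196, all satisfy the conclusion.
n = 225: 225 = 15² and 225 + 31 = 256 = 16².

n = 225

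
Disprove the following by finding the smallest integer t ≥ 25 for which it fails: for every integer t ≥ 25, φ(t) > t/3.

A counterexample is any integer t ≥ 25 such that the claim fails; we check each in order.
t = 25: φ(25) = 20 and 25/3 = 25/3, so φ(25) > 25/3.
t = 26: φ(26) = 12 and 26/3 = 26/3, so φ(26) > 26/3.
t = 27: φ(27) = 18 and 27/3 = 9, so φ(27) > 27/3.
t = 28: φ(28) = 12 and 28/3 = 28/3, so φ(28) > 28/3.
t = 29: φ(29) = 28 and 29/3 = 29/3, so φ(29) > 29/3.
t = 30: φ(30) = 8 and 30/3 = 10, so φ(30) ≤ 30/3.

t = 30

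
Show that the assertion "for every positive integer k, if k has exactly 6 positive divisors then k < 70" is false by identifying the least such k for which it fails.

A counterexample is any positive integer k such that k has exactly 6 positive divisors but the claim fails; we check each in order.
The first 11 eligible values, up to k = 68, all satisfy the conclusion.
k = 75: τ(75) = 6; 75 ≥ 70.
Thus k = 75 disproves the claim, and no smaller k works.

k = 75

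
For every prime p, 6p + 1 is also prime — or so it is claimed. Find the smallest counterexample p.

A counterexample is any prime p such that 6p + 1 is not prime; we check each in order.
The first 7 eligible values, up to p = 17, all satisfy the conclusion.
p = 19: 6p + 1 = 115 = 5 × 23, not prime.
Thus p = 19 disproves the claim, and no smaller p works.

p = 19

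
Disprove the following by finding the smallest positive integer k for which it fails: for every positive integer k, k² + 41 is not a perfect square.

For k = 1, 2, 3, 4, …, 17, 18, 19 the conclusion holds.
k = 20: 20² + 41 = 441 = 21², a perfect square.

k = 20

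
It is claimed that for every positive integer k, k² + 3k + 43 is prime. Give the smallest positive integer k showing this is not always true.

k = 39

For k = 1, 2, 3, 4, …, 36, 37, 38 the conclusion holds.
k = 39: k² + 3k + 43 = 1681 = 41 × 41, composite.
So k = 39 is the smallest counterexample.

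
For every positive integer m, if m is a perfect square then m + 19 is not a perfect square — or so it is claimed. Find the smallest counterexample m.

A counterexample is any positive integer m such that m is a perfect square but m + 19 is a perfect square; we check each in order.
For m = 1, 4, 9, 16, 25, 36, 49, 64 the conclusion holds.
m = 81: 81 = 9² and 81 + 19 = 100 = 10².
Thus m = 81 disproves the claim, and no smaller m works.

m = 81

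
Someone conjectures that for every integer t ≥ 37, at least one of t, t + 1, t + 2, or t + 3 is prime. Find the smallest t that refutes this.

The first 11 eligible values, up to t = 47, all satisfy the conclusion.
t = 48: 48 = 2 × 24; 49 = 7 × 7; 50 = 2 × 25; 51 = 3 × 17 — all composite.
Thus t = 48 disproves the claim, and no smaller t works.

t = 48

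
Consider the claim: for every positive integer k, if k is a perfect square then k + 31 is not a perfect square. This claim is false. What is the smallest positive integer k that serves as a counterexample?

Check each positive integer k in order until k is a perfect square but k + 31 is a perfect square.
The first 14 eligible values, up to k = 196, all satisfy the conclusion.
k = 225: 225 = 15² and 225 + 31 = 256 = 16².

k = 225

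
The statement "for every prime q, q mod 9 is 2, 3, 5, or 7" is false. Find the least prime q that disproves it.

For q = 2, 3, 5, 7, 11 the conclusion holds.
q = 13: 13 mod 9 = 4 — not in {2, 3, 5, 7}.
Thus q = 13 disproves the claim, and no smaller q works.

q = 13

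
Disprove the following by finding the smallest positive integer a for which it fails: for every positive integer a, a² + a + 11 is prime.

For a = 1, 2, 3, 4, 5, 6, 7, 8, 9 the conclusion holds.
a = 10: a² + a + 11 = 121 = 11 × 11, composite.

a = 10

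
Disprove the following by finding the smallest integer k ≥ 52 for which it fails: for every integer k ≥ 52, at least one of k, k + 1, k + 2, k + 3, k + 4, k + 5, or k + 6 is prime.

We need the least integer k ≥ 52 for which k, k + 1, k + 2, k + 3, k + 4, k + 5, k + 6 are all composite.
For k = 52, 53, 54, 55, …, 87, 88, 89 the conclusion holds.
k = 90: 90 = 2 × 45; 91 = 7 × 13; 92 = 2 × 46; 93 = 3 × 31; 94 = 2 × 47; 95 = 5 × 19; 96 = 2 × 48 — all composite.

k = 90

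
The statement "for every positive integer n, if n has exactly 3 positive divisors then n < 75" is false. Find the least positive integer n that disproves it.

n = 121

The first 4 eligible values, up to n = 49, all satisfy the conclusion.
n = 121: τ(121) = 3; 121 ≥ 75.
Thus n = 121 disproves the claim, and no smaller n works.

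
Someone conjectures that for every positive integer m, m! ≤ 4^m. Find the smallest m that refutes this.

m = 9

A counterexample is any positive integer m such that m! > 4^m; we check each in order.
For m = 1, 2, 3, 4, 5, 6, 7, 8 the conclusion holds.
m = 9: m! = 362880 and 4^m = 262144, so 362880 > 262144.
Hence m = 9 is a counterexample.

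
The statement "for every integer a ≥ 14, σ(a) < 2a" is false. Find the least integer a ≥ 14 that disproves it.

A counterexample is any integer a ≥ 14 such that the claim fails; we check each in order.
a = 14: σ(14) = 24; 24 < 28.
a = 15: σ(15) = 24; 24 < 30.
a = 16: σ(16) = 31; 31 < 32.
a = 17: σ(17) = 18; 18 < 34.
a = 18: σ(18) = 39; 39 ≥ 36.
Hence a = 18 is a counterexample.

a = 18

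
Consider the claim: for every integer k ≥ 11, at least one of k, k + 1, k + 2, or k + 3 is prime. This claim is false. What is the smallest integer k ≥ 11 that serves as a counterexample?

k = 24

For k = 11, 12, 13, 14, …, 21, 22, 23 the conclusion holds.
k = 24: 24 = 2 × 12; 25 = 5 × 5; 26 = 2 × 13; 27 = 3 × 9 — all composite.
Thus k = 24 disproves the claim, and no smaller k works.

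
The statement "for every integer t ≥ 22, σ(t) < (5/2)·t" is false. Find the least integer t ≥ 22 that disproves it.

t = 24

We need the least integer t ≥ 22 for which the claim fails.
For t = 22, 23 the conclusion holds.
t = 24: σ(24) = 60; 60 ≥ 60.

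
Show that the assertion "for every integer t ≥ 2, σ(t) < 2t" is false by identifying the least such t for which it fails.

Check each integer t ≥ 2 in order until the claim fails.
For t = 2, 3, 4, 5 the conclusion holds.
t = 6: σ(6) = 12; 12 ≥ 12.
Thus t = 6 disproves the claim, and no smaller t works.

t = 6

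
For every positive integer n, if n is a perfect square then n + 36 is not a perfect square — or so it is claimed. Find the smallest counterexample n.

n = 64

A counterexample is any positive integer n such that n is a perfect square but n + 36 is a perfect square; we check each in order.
For n = 1, 4, 9, 16, 25, 36, 49 the conclusion holds.
n = 64: 64 = 8² and 64 + 36 = 100 = 10².
Hence n = 64 is a counterexample.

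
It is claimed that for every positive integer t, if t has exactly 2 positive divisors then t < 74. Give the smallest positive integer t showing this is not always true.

For t = 2, 3, 5, 7, …, 67, 71, 73 the conclusion holds.
t = 79: τ(79) = 2; 79 ≥ 74.

t = 79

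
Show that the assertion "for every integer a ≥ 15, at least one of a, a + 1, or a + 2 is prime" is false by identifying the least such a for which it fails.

a = 20

A counterexample is any integer a ≥ 15 such that a, a + 1, a + 2 are all composite; we check each in order.
For a = 15, 16, 17, 18, 19 the conclusion holds.
a = 20: 20 = 2 × 10; 21 = 3 × 7; 22 = 2 × 11 — all composite.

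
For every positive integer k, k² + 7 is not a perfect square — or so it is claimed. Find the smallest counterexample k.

k = 3

For k = 1, 2 the conclusion holds.
k = 3: 3² + 7 = 16 = 4², a perfect square.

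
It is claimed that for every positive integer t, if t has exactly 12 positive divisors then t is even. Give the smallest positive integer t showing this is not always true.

t = 315

We need the least positive integer t for which t has exactly 12 positive divisors but t is odd.
For t = 60, 72, 84, 90, …, 294, 306, 308 the conclusion holds.
t = 315: divisors of 315: 12 divisors; 315 is odd.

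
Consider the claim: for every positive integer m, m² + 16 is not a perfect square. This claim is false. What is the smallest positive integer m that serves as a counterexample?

m = 3

We need the least positive integer m for which m² + 16 is a perfect square.
For m = 1, 2 the conclusion holds.
m = 3: 3² + 16 = 25 = 5², a perfect square.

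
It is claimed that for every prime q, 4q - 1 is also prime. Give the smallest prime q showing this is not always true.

q = 7

q = 2: 4q - 1 = 7, prime.
q = 3: 4q - 1 = 11, prime.
q = 5: 4q - 1 = 19, prime.
q = 7: 4q - 1 = 27 = 3 × 9, not prime.
Thus q = 7 disproves the claim, and no smaller q works.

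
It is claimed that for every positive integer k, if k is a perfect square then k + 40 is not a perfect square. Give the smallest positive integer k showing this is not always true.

A counterexample is any positive integer k such that k is a perfect square but k + 40 is a perfect square; we check each in order.
For k = 1, 4 the conclusion holds.
k = 9: 9 = 3² and 9 + 40 = 49 = 7².
Hence k = 9 is a counterexample.

k = 9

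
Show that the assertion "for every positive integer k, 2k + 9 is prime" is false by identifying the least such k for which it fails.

k = 3

We need the least positive integer k for which 2k + 9 is not prime.
For k = 1, 2 the conclusion holds.
k = 3: 2k + 9 = 15 = 3 × 5, composite.
So k = 3 is the smallest counterexample.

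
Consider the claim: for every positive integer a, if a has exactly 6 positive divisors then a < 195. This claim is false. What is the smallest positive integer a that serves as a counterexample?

Check each positive integer a in order until a has exactly 6 positive divisors but the claim fails.
For a = 12, 18, 20, 28, …, 172, 175, 188 the conclusion holds.
a = 207: τ(207) = 6; 207 ≥ 195.
Thus a = 207 disproves the claim, and no smaller a works.

a = 207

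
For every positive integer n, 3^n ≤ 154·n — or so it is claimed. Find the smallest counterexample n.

For n = 1, 2, 3, 4, 5, 6 the conclusion holds.
n = 7: 3^n = 2187 and 154·n = 1078, so 2187 > 1078.

n = 7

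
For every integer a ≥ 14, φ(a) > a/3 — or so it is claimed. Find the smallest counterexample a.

a = 18

For a = 14, 15, 16, 17 the conclusion holds.
a = 18: φ(18) = 6 and 18/3 = 6, so φ(18) ≤ 18/3.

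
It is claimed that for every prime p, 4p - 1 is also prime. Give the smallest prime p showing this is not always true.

Check each prime p in order until 4p - 1 is not prime.
For p = 2, 3, 5 the conclusion holds.
p = 7: 4p - 1 = 27 = 3 × 9, not prime.
Thus p = 7 disproves the claim, and no smaller p works.

p = 7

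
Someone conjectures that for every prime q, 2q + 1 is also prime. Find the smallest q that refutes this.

A counterexample is any prime q such that 2q + 1 is not prime; we check each in order.
q = 2: 2q + 1 = 5, prime.
q = 3: 2q + 1 = 7, prime.
q = 5: 2q + 1 = 11, prime.
q = 7: 2q + 1 = 15 = 3 × 5, not prime.

q = 7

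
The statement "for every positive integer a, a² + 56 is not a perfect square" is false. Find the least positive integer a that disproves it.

a = 5

Check each positive integer a in order until a² + 56 is a perfect square.
The first 4 eligible values, up to a = 4, all satisfy the conclusion.
a = 5: 5² + 56 = 81 = 9², a perfect square.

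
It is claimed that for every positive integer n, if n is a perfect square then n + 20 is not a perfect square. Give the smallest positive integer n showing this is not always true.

Check each positive integer n in order until n is a perfect square but n + 20 is a perfect square.
For n = 1, 4, 9 the conclusion holds.
n = 16: 16 = 4² and 16 + 20 = 36 = 6².
Hence n = 16 is a counterexample.

n = 16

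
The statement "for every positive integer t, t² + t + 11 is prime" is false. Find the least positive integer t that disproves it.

t = 10

For t = 1, 2, 3, 4, 5, 6, 7, 8, 9 the conclusion holds.
t = 10: t² + t + 11 = 121 = 11 × 11, composite.
Hence t = 10 is a counterexample.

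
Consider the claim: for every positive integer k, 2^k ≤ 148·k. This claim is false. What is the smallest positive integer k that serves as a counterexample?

k = 11

We need the least positive integer k for which 2^k > 148·k.
For k = 1, 2, 3, 4, 5, 6, 7, 8, 9, 10 the conclusion holds.
k = 11: 2^k = 2048 and 148·k = 1628, so 2048 > 1628.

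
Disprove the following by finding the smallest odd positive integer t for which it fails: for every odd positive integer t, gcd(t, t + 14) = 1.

We need the least odd positive integer t for which gcd(t, t + 14) > 1.
t = 1: gcd(1, 15) = 1.
t = 3: gcd(3, 17) = 1.
t = 5: gcd(5, 19) = 1.
t = 7: gcd(7, 21) = 7.
Thus t = 7 disproves the claim, and no smaller t works.

t = 7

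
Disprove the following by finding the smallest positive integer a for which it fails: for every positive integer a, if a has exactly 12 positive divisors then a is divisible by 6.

a = 140

A counterexample is any positive integer a such that a has exactly 12 positive divisors but a is not divisible by 6; we check each in order.
The first 8 eligible values, up to a = 132, all satisfy the conclusion.
a = 140: τ(140) = 12; 140 mod 6 = 2.
So a = 140 is the smallest counterexample.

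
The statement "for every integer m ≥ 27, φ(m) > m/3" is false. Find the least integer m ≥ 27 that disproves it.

m = 30

A counterexample is any integer m ≥ 27 such that the claim fails; we check each in order.
For m = 27, 28, 29 the conclusion holds.
m = 30: φ(30) = 8 and 30/3 = 10, so φ(30) ≤ 30/3.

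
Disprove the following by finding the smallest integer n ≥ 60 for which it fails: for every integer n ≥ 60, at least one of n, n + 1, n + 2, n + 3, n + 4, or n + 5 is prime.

n = 90

We need the least integer n ≥ 60 for which n, n + 1, n + 2, n + 3, n + 4, n + 5 are all composite.
The first 30 eligible values, up to n = 89, all satisfy the conclusion.
n = 90: 90 = 2 × 45; 91 = 7 × 13; 92 = 2 × 46; 93 = 3 × 31; 94 = 2 × 47; 95 = 5 × 19 — all composite.
So n = 90 is the smallest counterexample.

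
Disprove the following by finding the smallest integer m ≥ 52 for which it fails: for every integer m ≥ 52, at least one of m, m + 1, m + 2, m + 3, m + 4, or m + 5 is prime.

m = 90

The first 38 eligible values, up to m = 89, all satisfy the conclusion.
m = 90: 90 = 2 × 45; 91 = 7 × 13; 92 = 2 × 46; 93 = 3 × 31; 94 = 2 × 47; 95 = 5 × 19 — all composite.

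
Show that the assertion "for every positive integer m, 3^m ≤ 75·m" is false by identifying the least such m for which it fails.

m = 6

A counterexample is any positive integer m such that 3^m > 75·m; we check each in order.
The first 5 eligible values, up to m = 5, all satisfy the conclusion.
m = 6: 3^m = 729 and 75·m = 450, so 729 > 450.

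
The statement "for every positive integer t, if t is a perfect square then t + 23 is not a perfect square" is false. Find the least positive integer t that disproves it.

We need the least positive integer t for which t is a perfect square but t + 23 is a perfect square.
For t = 1, 4, 9, 16, 25, 36, 49, 64, 81, 100 the conclusion holds.
t = 121: 121 = 11² and 121 + 23 = 144 = 12².

t = 121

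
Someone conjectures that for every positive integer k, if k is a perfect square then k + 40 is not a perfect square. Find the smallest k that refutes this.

Check each positive integer k in order until k is a perfect square but k + 40 is a perfect square.
For k = 1, 4 the conclusion holds.
k = 9: 9 = 3² and 9 + 40 = 49 = 7².
Hence k = 9 is a counterexample.

k = 9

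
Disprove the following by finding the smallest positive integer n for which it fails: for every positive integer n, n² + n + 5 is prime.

n = 4

A counterexample is any positive integer n such that n² + n + 5 is not prime; we check each in order.
n = 1: n² + n + 5 = 7, prime.
n = 2: n² + n + 5 = 11, prime.
n = 3: n² + n + 5 = 17, prime.
n = 4: n² + n + 5 = 25 = 5 × 5, composite.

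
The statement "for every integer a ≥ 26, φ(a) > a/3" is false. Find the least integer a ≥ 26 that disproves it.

a = 30

We need the least integer a ≥ 26 for which the claim fails.
The first 4 eligible values, up to a = 29, all satisfy the conclusion.
a = 30: φ(30) = 8 and 30/3 = 10, so φ(30) ≤ 30/3.
Hence a = 30 is a counterexample.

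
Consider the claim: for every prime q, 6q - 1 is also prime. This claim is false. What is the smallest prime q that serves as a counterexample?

Check each prime q in order until 6q - 1 is not prime.
The first 4 eligible values, up to q = 7, all satisfy the conclusion.
q = 11: 6q - 1 = 65 = 5 × 13, not prime.

q = 11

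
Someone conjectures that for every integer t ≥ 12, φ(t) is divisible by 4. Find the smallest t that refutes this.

Check each integer t ≥ 12 in order until φ(t) is not divisible by 4.
t = 12: φ(12) = 4; 4 mod 4 = 0.
t = 13: φ(13) = 12; 12 mod 4 = 0.
t = 14: φ(14) = 6; 6 mod 4 = 2.

t = 14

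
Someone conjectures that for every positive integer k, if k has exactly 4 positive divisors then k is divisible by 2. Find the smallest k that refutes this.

k = 15

Check each positive integer k in order until k has exactly 4 positive divisors but k is not divisible by 2.
The first 4 eligible values, up to k = 14, all satisfy the conclusion.
k = 15: τ(15) = 4; 15 mod 2 = 1.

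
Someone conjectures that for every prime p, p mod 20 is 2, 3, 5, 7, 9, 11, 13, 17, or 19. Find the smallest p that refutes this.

We need the least prime p for which the claim fails.
For p = 2, 3, 5, 7, …, 29, 31, 37 the conclusion holds.
p = 41: 41 mod 20 = 1 — not in {2, 3, 5, 7, 9, 11, 13, 17, 19}.

p = 41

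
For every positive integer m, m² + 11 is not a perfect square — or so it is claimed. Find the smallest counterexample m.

m = 5

We need the least positive integer m for which m² + 11 is a perfect square.
For m = 1, 2, 3, 4 the conclusion holds.
m = 5: 5² + 11 = 36 = 6², a perfect square.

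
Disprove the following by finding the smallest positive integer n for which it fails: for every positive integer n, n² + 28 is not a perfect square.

n = 6

The first 5 eligible values, up to n = 5, all satisfy the conclusion.
n = 6: 6² + 28 = 64 = 8², a perfect square.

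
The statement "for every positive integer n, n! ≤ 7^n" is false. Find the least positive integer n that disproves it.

n = 17

A counterexample is any positive integer n such that n! > 7^n; we check each in order.
The first 16 eligible values, up to n = 16, all satisfy the conclusion.
n = 17: n! = 355687428096000 and 7^n = 232630513987207, so 355687428096000 > 232630513987207.
Hence n = 17 is a counterexample.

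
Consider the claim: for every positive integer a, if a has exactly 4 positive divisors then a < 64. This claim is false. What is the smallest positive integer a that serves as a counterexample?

We need the least positive integer a for which a has exactly 4 positive divisors but the claim fails.
For a = 6, 8, 10, 14, …, 57, 58, 62 the conclusion holds.
a = 65: τ(65) = 4; 65 ≥ 64.

a = 65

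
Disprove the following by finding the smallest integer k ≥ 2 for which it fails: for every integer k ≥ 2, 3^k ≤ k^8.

k = 23

A counterexample is any integer k ≥ 2 such that 3^k > k^8; we check each in order.
The first 21 eligible values, up to k = 22, all satisfy the conclusion.
k = 23: 3^k = 94143178827 and k^8 = 78310985281, so 94143178827 > 78310985281.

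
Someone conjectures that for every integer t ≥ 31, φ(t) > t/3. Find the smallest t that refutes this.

Check each integer t ≥ 31 in order until the claim fails.
t = 31: φ(31) = 30 and 31/3 = 31/3, so φ(31) > 31/3.
t = 32: φ(32) = 16 and 32/3 = 32/3, so φ(32) > 32/3.
t = 33: φ(33) = 20 and 33/3 = 11, so φ(33) > 33/3.
t = 34: φ(34) = 16 and 34/3 = 34/3, so φ(34) > 34/3.
t = 35: φ(35) = 24 and 35/3 = 35/3, so φ(35) > 35/3.
t = 36: φ(36) = 12 and 36/3 = 12, so φ(36) ≤ 36/3.

t = 36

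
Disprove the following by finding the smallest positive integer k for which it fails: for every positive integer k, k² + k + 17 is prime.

k = 16

Check each positive integer k in order until k² + k + 17 is not prime.
For k = 1, 2, 3, 4, …, 13, 14, 15 the conclusion holds.
k = 16: k² + k + 17 = 289 = 17 × 17, composite.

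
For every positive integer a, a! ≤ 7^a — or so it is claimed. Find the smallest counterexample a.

For a = 1, 2, 3, 4, …, 14, 15, 16 the conclusion holds.
a = 17: a! = 355687428096000 and 7^a = 232630513987207, so 355687428096000 > 232630513987207.
So a = 17 is the smallest counterexample.

a = 17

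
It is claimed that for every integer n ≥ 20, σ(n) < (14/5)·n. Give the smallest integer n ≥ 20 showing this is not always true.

n = 60

A counterexample is any integer n ≥ 20 such that the claim fails; we check each in order.
For n = 20, 21, 22, 23, …, 57, 58, 59 the conclusion holds.
n = 60: σ(60) = 168; 168 ≥ 168.
Thus n = 60 disproves the claim, and no smaller n works.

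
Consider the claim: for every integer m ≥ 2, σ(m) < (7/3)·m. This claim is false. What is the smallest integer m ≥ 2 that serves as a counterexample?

m = 12

We need the least integer m ≥ 2 for which the claim fails.
For m = 2, 3, 4, 5, 6, 7, 8, 9, 10, 11 the conclusion holds.
m = 12: σ(12) = 28; 28 ≥ 28.
Hence m = 12 is a counterexample.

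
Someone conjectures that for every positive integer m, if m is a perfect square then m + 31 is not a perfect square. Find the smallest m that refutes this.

For m = 1, 4, 9, 16, …, 144, 169, 196 the conclusion holds.
m = 225: 225 = 15² and 225 + 31 = 256 = 16².

m = 225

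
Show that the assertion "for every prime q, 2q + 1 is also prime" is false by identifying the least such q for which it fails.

q = 7

Check each prime q in order until 2q + 1 is not prime.
q = 2: 2q + 1 = 5, prime.
q = 3: 2q + 1 = 7, prime.
q = 5: 2q + 1 = 11, prime.
q = 7: 2q + 1 = 15 = 3 × 5, not prime.
Hence q = 7 is a counterexample.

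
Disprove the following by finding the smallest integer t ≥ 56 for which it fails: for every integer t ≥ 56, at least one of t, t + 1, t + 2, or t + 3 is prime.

A counterexample is any integer t ≥ 56 such that t, t + 1, t + 2, t + 3 are all composite; we check each in order.
For t = 56, 57, 58, 59, 60, 61 the conclusion holds.
t = 62: 62 = 2 × 31; 63 = 3 × 21; 64 = 2 × 32; 65 = 5 × 13 — all composite.
Thus t = 62 disproves the claim, and no smaller t works.

t = 62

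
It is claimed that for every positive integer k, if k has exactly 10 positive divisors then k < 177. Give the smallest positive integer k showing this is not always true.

k = 48: τ(48) = 10; 48 < 177.
k = 80: τ(80) = 10; 80 < 177.
k = 112: τ(112) = 10; 112 < 177.
k = 162: τ(162) = 10; 162 < 177.
k = 176: τ(176) = 10; 176 < 177.
k = 208: τ(208) = 10; 208 ≥ 177.
So k = 208 is the smallest counterexample.

k = 208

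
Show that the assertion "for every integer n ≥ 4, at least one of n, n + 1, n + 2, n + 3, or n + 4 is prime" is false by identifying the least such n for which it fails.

n = 24

We need the least integer n ≥ 4 for which n, n + 1, n + 2, n + 3, n + 4 are all composite.
The first 20 eligible values, up to n = 23, all satisfy the conclusion.
n = 24: 24 = 2 × 12; 25 = 5 × 5; 26 = 2 × 13; 27 = 3 × 9; 28 = 2 × 14 — all composite.
Thus n = 24 disproves the claim, and no smaller n works.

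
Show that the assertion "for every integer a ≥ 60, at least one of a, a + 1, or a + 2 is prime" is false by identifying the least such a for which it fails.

We need the least integer a ≥ 60 for which a, a + 1, a + 2 are all composite.
For a = 60, 61 the conclusion holds.
a = 62: 62 = 2 × 31; 63 = 3 × 21; 64 = 2 × 32 — all composite.
Thus a = 62 disproves the claim, and no smaller a works.

a = 62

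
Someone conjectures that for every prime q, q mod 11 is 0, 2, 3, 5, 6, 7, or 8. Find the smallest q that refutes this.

Check each prime q in order until the claim fails.
The first 8 eligible values, up to q = 19, all satisfy the conclusion.
q = 23: 23 mod 11 = 1 — not in {0, 2, 3, 5, 6, 7, 8}.
Thus q = 23 disproves the claim, and no smaller q works.

q = 23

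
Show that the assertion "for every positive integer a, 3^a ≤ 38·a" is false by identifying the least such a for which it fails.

a = 5

a = 1: 3^a = 3 and 38·a = 38, so 3 ≤ 38.
a = 2: 3^a = 9 and 38·a = 76, so 9 ≤ 76.
a = 3: 3^a = 27 and 38·a = 114, so 27 ≤ 114.
a = 4: 3^a = 81 and 38·a = 152, so 81 ≤ 152.
a = 5: 3^a = 243 and 38·a = 190, so 243 > 190.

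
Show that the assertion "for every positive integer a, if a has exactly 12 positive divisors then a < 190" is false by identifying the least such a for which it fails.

For a = 60, 72, 84, 90, …, 150, 156, 160 the conclusion holds.
a = 198: τ(198) = 12; 198 ≥ 190.

a = 198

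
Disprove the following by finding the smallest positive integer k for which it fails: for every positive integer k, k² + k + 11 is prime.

We need the least positive integer k for which k² + k + 11 is not prime.
The first 9 eligible values, up to k = 9, all satisfy the conclusion.
k = 10: k² + k + 11 = 121 = 11 × 11, composite.
So k = 10 is the smallest counterexample.

k = 10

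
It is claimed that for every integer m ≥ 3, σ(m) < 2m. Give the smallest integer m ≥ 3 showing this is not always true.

m = 6

We need the least integer m ≥ 3 for which the claim fails.
For m = 3, 4, 5 the conclusion holds.
m = 6: σ(6) = 12; 12 ≥ 12.
So m = 6 is the smallest counterexample.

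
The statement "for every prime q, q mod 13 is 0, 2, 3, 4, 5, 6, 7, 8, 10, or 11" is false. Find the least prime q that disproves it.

q = 53

Check each prime q in order until the claim fails.
For q = 2, 3, 5, 7, …, 41, 43, 47 the conclusion holds.
q = 53: 53 mod 13 = 1 — not in {0, 2, 3, 4, 5, 6, 7, 8, 10, 11}.
So q = 53 is the smallest counterexample.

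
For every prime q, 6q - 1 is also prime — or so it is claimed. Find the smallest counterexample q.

We need the least prime q for which 6q - 1 is not prime.
For q = 2, 3, 5, 7 the conclusion holds.
q = 11: 6q - 1 = 65 = 5 × 13, not prime.
Thus q = 11 disproves the claim, and no smaller q works.

q = 11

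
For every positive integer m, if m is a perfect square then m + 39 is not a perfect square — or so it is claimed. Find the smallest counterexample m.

m = 25

The first 4 eligible values, up to m = 16, all satisfy the conclusion.
m = 25: 25 = 5² and 25 + 39 = 64 = 8².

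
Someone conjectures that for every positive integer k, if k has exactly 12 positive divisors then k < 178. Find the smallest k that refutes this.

A counterexample is any positive integer k such that k has exactly 12 positive divisors but the claim fails; we check each in order.
For k = 60, 72, 84, 90, …, 150, 156, 160 the conclusion holds.
k = 198: τ(198) = 12; 198 ≥ 178.
Thus k = 198 disproves the claim, and no smaller k works.

k = 198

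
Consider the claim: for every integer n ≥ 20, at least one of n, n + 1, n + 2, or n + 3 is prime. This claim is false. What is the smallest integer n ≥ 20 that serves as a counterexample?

Check each integer n ≥ 20 in order until n, n + 1, n + 2, n + 3 are all composite.
n = 20: 23 is prime.
n = 21: 23 is prime.
n = 22: 23 is prime.
n = 23: 23 is prime.
n = 24: 24 = 2 × 12; 25 = 5 × 5; 26 = 2 × 13; 27 = 3 × 9 — all composite.

n = 24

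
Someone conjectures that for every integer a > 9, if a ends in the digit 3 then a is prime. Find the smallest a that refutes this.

a = 33

Check each integer a > 9 in order until a ends in the digit 3 but a is not prime.
a = 13: 13 ends in 3 and is prime.
a = 23: 23 ends in 3 and is prime.
a = 33: 33 ends in 3; 33 = 3 × 11, composite.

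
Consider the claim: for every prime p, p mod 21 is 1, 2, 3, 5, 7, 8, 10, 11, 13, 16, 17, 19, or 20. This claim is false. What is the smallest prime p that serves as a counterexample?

p = 67

For p = 2, 3, 5, 7, …, 53, 59, 61 the conclusion holds.
p = 67: 67 mod 21 = 4 — not in {1, 2, 3, 5, 7, 8, 10, 11, 13, 16, 17, 19, 20}.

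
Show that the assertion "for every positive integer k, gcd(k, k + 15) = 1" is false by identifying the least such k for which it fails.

k = 3

A counterexample is any positive integer k such that gcd(k, k + 15) > 1; we check each in order.
For k = 1, 2 the conclusion holds.
k = 3: gcd(3, 18) = 3.
Hence k = 3 is a counterexample.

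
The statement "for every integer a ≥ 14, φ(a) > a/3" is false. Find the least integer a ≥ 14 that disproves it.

a = 18

We need the least integer a ≥ 14 for which the claim fails.
a = 14: φ(14) = 6 and 14/3 = 14/3, so φ(14) > 14/3.
a = 15: φ(15) = 8 and 15/3 = 5, so φ(15) > 15/3.
a = 16: φ(16) = 8 and 16/3 = 16/3, so φ(16) > 16/3.
a = 17: φ(17) = 16 and 17/3 = 17/3, so φ(17) > 17/3.
a = 18: φ(18) = 6 and 18/3 = 6, so φ(18) ≤ 18/3.
Hence a = 18 is a counterexample.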